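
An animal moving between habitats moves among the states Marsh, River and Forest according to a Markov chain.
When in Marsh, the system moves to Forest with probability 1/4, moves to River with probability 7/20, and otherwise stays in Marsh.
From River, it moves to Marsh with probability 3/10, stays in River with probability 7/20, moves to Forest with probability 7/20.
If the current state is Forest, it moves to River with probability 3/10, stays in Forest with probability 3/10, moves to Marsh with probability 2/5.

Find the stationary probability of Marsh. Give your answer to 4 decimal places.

Let the stationary distribution be π with π = πP and π_1 + π_2 + π_3 = 1.
π_1 = 0.4·π_1 + 0.3·π_2 + 0.4·π_3
π_2 = 0.35·π_1 + 0.35·π_2 + 0.3·π_3
Solving with the normalization constraint gives π = (0.3665, 0.3351, 0.2984).
So the stationary probability of Marsh is 0.3665.

0.3665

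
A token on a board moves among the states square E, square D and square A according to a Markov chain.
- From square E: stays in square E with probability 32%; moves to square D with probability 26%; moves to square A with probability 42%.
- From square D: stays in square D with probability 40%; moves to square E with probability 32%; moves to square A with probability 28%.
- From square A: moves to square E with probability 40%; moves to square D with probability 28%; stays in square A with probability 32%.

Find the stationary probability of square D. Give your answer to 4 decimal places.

Let the stationary distribution be π with π = πP and π_1 + π_2 + π_3 = 1.
π_1 = 0.32·π_1 + 0.32·π_2 + 0.4·π_3
π_2 = 0.26·π_1 + 0.4·π_2 + 0.28·π_3
Solving with the normalization constraint gives π = (0.3474, 0.3103, 0.3423).
So the stationary probability of square D is 0.3103.

0.3103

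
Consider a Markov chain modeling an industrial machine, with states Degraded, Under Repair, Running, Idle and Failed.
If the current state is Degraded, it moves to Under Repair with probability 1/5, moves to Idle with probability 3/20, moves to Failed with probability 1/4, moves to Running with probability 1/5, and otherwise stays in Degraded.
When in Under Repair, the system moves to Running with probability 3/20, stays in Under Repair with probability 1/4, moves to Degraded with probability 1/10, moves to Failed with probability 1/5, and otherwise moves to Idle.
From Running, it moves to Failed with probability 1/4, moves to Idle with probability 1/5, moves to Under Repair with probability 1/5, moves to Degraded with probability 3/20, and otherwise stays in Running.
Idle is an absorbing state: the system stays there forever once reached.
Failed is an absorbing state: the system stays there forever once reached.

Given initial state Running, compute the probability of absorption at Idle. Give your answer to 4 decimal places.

0.4716

Let h(s) be the probability of absorption at Idle starting from transient state s. Then h(Idle) = 1 and h(Failed) = 0. By first-step analysis:
h(Degraded) = 0.2·h(Degraded) + 0.2·h(Under Repair) + 0.2·h(Running) + 0.15·1 + 0.25·0
h(Under Repair) = 0.1·h(Degraded) + 0.25·h(Under Repair) + 0.15·h(Running) + 0.3·1 + 0.2·0
h(Running) = 0.15·h(Degraded) + 0.2·h(Under Repair) + 0.2·h(Running) + 0.2·1 + 0.25·0
Solving: h(Degraded) = 0.4438, h(Under Repair) = 0.5535, h(Running) = 0.4716.
Starting from Running, the probability is 0.4716.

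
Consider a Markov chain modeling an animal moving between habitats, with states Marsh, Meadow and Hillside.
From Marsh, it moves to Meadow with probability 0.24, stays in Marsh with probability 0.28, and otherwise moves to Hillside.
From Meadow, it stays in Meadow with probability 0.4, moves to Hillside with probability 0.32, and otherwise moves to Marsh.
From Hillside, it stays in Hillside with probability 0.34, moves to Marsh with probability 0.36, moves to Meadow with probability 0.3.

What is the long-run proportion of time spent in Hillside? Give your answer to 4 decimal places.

Let the stationary distribution be π with π = πP and π_1 + π_2 + π_3 = 1.
π_1 = 0.28·π_1 + 0.28·π_2 + 0.36·π_3
π_2 = 0.24·π_1 + 0.4·π_2 + 0.3·π_3
Solving with the normalization constraint gives π = (0.3102, 0.3127, 0.3772).
So the stationary probability of Hillside is 0.3772.

0.3772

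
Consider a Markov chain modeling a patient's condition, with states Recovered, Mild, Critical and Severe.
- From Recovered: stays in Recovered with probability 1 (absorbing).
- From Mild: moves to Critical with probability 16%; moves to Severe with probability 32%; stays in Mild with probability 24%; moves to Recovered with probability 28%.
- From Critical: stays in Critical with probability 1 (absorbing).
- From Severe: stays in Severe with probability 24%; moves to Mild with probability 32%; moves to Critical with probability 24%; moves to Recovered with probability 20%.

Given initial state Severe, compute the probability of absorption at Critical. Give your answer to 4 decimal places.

Let h(s) be the probability of absorption at Critical starting from transient state s. Then h(Critical) = 1 and h(Recovered) = 0. By first-step analysis:
h(Mild) = 0.28·0 + 0.24·h(Mild) + 0.16·1 + 0.32·h(Severe)
h(Severe) = 0.2·0 + 0.32·h(Mild) + 0.24·1 + 0.24·h(Severe)
Solving: h(Mild) = 0.4175, h(Severe) = 0.4916.
Starting from Severe, the probability is 0.4916.

0.4916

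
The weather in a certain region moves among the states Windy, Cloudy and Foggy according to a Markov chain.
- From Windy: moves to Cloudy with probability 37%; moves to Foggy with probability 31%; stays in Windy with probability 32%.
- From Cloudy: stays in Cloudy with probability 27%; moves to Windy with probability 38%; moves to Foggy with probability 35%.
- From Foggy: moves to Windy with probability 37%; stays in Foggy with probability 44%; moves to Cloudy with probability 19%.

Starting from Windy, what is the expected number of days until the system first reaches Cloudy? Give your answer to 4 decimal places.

3.2694

Let t(s) be the expected number of days to first reach Cloudy from state s, with t(Cloudy) = 0. Conditioning on the first day:
t(Windy) = 1 + 0.32·t(Windy) + 0.31·t(Foggy)
t(Foggy) = 1 + 0.37·t(Windy) + 0.44·t(Foggy)
Solving: t(Windy) = 3.2694, t(Foggy) = 3.9459.
Expected days from Windy to Cloudy: 3.2694.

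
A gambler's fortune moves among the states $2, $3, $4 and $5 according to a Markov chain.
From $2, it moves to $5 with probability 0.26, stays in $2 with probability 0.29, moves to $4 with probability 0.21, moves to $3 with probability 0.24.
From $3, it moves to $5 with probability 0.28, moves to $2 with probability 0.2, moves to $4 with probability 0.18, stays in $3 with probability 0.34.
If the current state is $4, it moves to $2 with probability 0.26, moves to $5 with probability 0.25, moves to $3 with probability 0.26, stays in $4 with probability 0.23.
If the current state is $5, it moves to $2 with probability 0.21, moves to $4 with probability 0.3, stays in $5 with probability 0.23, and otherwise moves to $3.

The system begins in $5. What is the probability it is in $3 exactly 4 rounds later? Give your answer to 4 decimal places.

Propagate the distribution vector 4 rounds from $5.
After 0 rounds: (0.0000, 0.0000, 0.0000, 1.0000)
After 1 round: (0.2100, 0.2600, 0.3000, 0.2300)
After 2 rounds: (0.2392, 0.2766, 0.2289, 0.2553)
After 3 rounds: (0.2378, 0.2773, 0.2293, 0.2556)
After 4 rounds: (0.2377, 0.2774, 0.2293, 0.2556)
P(in $3 after 4 rounds) = 0.2774

0.2774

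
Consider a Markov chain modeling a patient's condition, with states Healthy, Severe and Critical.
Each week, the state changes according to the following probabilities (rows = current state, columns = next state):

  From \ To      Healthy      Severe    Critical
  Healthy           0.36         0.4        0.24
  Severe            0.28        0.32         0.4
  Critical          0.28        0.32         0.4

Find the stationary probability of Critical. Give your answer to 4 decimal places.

0.3513

Let the stationary distribution be π with π = πP and π_1 + π_2 + π_3 = 1.
π_1 = 0.36·π_1 + 0.28·π_2 + 0.28·π_3
π_2 = 0.4·π_1 + 0.32·π_2 + 0.32·π_3
Solving with the normalization constraint gives π = (0.3043, 0.3443, 0.3513).
So the stationary probability of Critical is 0.3513.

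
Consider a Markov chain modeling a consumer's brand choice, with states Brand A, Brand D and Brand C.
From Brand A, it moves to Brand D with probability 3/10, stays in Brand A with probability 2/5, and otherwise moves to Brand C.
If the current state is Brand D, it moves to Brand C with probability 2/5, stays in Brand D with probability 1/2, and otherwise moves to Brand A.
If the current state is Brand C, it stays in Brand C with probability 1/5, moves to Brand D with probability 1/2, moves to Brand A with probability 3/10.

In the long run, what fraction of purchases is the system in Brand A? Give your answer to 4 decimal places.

0.2326

Let the stationary distribution be π with π = πP and π_1 + π_2 + π_3 = 1.
π_1 = 0.4·π_1 + 0.1·π_2 + 0.3·π_3
π_2 = 0.3·π_1 + 0.5·π_2 + 0.5·π_3
Solving with the normalization constraint gives π = (0.2326, 0.4535, 0.3140).
So the stationary probability of Brand A is 0.2326.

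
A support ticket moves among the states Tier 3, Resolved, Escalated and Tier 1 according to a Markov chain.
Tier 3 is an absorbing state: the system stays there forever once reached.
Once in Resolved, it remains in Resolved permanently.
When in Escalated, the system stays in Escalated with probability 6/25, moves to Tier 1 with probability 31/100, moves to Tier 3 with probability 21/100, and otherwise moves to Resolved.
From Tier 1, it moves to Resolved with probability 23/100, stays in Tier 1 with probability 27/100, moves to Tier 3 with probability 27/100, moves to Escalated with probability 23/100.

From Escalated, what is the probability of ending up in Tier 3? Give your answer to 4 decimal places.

0.4902

Let h(s) be the probability of absorption at Tier 3 starting from transient state s. Then h(Tier 3) = 1 and h(Resolved) = 0. By first-step analysis:
h(Escalated) = 0.21·1 + 0.24·0 + 0.24·h(Escalated) + 0.31·h(Tier 1)
h(Tier 1) = 0.27·1 + 0.23·0 + 0.23·h(Escalated) + 0.27·h(Tier 1)
Solving: h(Escalated) = 0.4902, h(Tier 1) = 0.5243.
Starting from Escalated, the probability is 0.4902.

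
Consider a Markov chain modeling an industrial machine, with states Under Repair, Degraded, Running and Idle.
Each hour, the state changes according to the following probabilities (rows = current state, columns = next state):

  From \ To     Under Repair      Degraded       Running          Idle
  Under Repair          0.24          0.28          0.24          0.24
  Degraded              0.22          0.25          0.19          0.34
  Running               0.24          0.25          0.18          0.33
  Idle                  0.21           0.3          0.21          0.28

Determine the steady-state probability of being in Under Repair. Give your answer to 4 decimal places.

0.2256

Let the stationary distribution be π with π = πP and π_1 + π_2 + π_3 + π_4 = 1.
π_1 = 0.24·π_1 + 0.22·π_2 + 0.24·π_3 + 0.21·π_4
π_2 = 0.28·π_1 + 0.25·π_2 + 0.25·π_3 + 0.3·π_4
π_3 = 0.24·π_1 + 0.19·π_2 + 0.18·π_3 + 0.21·π_4
Solving with the normalization constraint gives π = (0.2256, 0.2716, 0.2052, 0.2975).
So the stationary probability of Under Repair is 0.2256.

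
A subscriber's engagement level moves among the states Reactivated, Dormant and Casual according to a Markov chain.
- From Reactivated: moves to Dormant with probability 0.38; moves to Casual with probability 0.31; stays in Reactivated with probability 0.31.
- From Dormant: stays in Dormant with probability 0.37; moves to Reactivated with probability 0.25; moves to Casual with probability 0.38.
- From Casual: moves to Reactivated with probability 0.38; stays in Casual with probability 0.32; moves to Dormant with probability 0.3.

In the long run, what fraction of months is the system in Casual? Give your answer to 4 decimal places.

Let the stationary distribution be π with π = πP and π_1 + π_2 + π_3 = 1.
π_1 = 0.31·π_1 + 0.25·π_2 + 0.38·π_3
π_2 = 0.38·π_1 + 0.37·π_2 + 0.3·π_3
Solving with the normalization constraint gives π = (0.3127, 0.3495, 0.3378).
So the stationary probability of Casual is 0.3378.

0.3378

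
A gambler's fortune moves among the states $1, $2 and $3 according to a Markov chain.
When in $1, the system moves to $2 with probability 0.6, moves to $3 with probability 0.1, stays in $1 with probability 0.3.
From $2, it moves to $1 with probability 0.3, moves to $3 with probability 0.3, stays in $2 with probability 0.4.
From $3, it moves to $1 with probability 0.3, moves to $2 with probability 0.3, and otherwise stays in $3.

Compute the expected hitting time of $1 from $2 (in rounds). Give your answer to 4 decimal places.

3.3333

Let t(s) be the expected number of rounds to first reach $1 from state s, with t($1) = 0. Conditioning on the first round:
t($2) = 1 + 0.4·t($2) + 0.3·t($3)
t($3) = 1 + 0.3·t($2) + 0.4·t($3)
Solving: t($2) = 3.3333, t($3) = 3.3333.
Expected rounds from $2 to $1: 3.3333.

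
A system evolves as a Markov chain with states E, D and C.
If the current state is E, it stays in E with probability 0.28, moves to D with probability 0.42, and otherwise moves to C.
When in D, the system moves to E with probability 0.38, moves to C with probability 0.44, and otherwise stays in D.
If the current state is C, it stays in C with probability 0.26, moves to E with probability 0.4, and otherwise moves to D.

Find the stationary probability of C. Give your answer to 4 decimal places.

Let the stationary distribution be π with π = πP and π_1 + π_2 + π_3 = 1.
π_1 = 0.28·π_1 + 0.38·π_2 + 0.4·π_3
π_2 = 0.42·π_1 + 0.18·π_2 + 0.34·π_3
Solving with the normalization constraint gives π = (0.3515, 0.3173, 0.3312).
So the stationary probability of C is 0.3312.

0.3312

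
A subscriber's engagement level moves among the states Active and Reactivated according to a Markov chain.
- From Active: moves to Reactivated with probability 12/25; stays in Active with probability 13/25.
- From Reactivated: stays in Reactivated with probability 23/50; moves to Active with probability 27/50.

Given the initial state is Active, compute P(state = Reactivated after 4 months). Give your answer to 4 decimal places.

0.4706

Propagate the distribution vector 4 months from Active.
After 0 months: (1.0000, 0.0000)
After 1 month: (0.5200, 0.4800)
After 2 months: (0.5296, 0.4704)
After 3 months: (0.5294, 0.4706)
After 4 months: (0.5294, 0.4706)
P(in Reactivated after 4 months) = 0.4706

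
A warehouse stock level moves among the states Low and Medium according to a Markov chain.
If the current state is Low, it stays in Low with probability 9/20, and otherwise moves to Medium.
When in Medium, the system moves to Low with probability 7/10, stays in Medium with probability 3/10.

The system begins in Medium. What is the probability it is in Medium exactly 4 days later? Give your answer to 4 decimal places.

Propagate the distribution vector 4 days from Medium.
After 0 days: (0.0000, 1.0000)
After 1 day: (0.7000, 0.3000)
After 2 days: (0.5250, 0.4750)
After 3 days: (0.5688, 0.4313)
After 4 days: (0.5578, 0.4422)
P(in Medium after 4 days) = 0.4422

0.4422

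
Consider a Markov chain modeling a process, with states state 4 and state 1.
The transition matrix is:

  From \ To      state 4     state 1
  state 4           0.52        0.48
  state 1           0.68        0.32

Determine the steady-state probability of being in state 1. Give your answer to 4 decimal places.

Let the stationary distribution be π with π = πP and π_1 + π_2 = 1.
π_1 = 0.52·π_1 + 0.68·π_2
Solving with the normalization constraint gives π = (0.5862, 0.4138).
So the stationary probability of state 1 is 0.4138.

0.4138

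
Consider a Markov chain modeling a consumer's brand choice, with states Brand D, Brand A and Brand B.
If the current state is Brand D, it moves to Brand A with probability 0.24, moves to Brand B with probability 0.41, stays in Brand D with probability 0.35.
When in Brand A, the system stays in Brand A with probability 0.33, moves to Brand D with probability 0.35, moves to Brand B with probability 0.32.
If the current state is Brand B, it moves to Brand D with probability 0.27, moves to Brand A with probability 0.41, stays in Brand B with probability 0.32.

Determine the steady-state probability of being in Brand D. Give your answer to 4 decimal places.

Let the stationary distribution be π with π = πP and π_1 + π_2 + π_3 = 1.
π_1 = 0.35·π_1 + 0.35·π_2 + 0.27·π_3
π_2 = 0.24·π_1 + 0.33·π_2 + 0.41·π_3
Solving with the normalization constraint gives π = (0.3221, 0.3289, 0.3490).
So the stationary probability of Brand D is 0.3221.

0.3221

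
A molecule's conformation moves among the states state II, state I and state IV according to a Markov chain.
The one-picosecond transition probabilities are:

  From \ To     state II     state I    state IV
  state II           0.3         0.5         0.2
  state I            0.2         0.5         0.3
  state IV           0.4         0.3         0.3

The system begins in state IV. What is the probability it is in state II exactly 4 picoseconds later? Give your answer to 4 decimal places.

0.2822

Propagate the distribution vector 4 picoseconds from state IV.
After 0 picoseconds: (0.0000, 0.0000, 1.0000)
After 1 picosecond: (0.4000, 0.3000, 0.3000)
After 2 picoseconds: (0.3000, 0.4400, 0.2600)
After 3 picoseconds: (0.2820, 0.4480, 0.2700)
After 4 picoseconds: (0.2822, 0.4460, 0.2718)
P(in state II after 4 picoseconds) = 0.2822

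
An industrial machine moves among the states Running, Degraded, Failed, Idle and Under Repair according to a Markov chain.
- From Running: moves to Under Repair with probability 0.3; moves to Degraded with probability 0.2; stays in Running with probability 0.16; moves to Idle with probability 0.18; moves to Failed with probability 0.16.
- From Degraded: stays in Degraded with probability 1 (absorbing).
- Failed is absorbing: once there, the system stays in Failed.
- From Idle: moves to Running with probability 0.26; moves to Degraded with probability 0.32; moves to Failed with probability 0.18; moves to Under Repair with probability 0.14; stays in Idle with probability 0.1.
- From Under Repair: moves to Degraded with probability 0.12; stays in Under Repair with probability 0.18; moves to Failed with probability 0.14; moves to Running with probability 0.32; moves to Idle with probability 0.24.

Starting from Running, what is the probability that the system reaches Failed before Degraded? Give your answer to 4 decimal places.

Let h(s) be the probability of absorption at Failed starting from transient state s. Then h(Failed) = 1 and h(Degraded) = 0. By first-step analysis:
h(Running) = 0.16·h(Running) + 0.2·0 + 0.16·1 + 0.18·h(Idle) + 0.3·h(Under Repair)
h(Idle) = 0.26·h(Running) + 0.32·0 + 0.18·1 + 0.1·h(Idle) + 0.14·h(Under Repair)
h(Under Repair) = 0.32·h(Running) + 0.12·0 + 0.14·1 + 0.24·h(Idle) + 0.18·h(Under Repair)
Solving: h(Running) = 0.4398, h(Idle) = 0.3984, h(Under Repair) = 0.4590.
Starting from Running, the probability is 0.4398.

0.4398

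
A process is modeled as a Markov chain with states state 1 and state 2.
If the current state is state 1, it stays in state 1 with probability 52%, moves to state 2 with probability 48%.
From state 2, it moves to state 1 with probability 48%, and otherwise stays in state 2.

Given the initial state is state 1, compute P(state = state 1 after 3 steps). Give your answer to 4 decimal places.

0.5000

Propagate the distribution vector 3 steps from state 1.
After 0 steps: (1.0000, 0.0000)
After 1 step: (0.5200, 0.4800)
After 2 steps: (0.5008, 0.4992)
After 3 steps: (0.5000, 0.5000)
P(in state 1 after 3 steps) = 0.5000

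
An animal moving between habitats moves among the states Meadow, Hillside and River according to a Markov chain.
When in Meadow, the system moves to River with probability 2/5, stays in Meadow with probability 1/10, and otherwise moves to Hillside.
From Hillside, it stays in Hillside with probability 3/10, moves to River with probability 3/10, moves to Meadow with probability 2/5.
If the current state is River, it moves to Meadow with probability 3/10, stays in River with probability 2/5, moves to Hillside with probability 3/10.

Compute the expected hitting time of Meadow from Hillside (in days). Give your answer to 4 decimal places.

Let t(s) be the expected number of days to first reach Meadow from state s, with t(Meadow) = 0. Conditioning on the first day:
t(Hillside) = 1 + 0.3·t(Hillside) + 0.3·t(River)
t(River) = 1 + 0.3·t(Hillside) + 0.4·t(River)
Solving: t(Hillside) = 2.7273, t(River) = 3.0303.
Expected days from Hillside to Meadow: 2.7273.

2.7273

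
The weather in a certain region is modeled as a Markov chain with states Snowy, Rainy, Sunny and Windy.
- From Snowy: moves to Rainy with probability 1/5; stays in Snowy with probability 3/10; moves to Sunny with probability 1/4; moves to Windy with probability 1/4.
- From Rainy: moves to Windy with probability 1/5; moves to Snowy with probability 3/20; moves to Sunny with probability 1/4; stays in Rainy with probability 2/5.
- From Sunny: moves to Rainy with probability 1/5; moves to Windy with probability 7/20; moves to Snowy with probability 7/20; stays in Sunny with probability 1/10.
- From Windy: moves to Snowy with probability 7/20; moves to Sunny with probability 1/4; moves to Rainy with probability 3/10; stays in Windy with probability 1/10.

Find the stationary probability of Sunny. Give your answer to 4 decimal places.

0.2174

Let the stationary distribution be π with π = πP and π_1 + π_2 + π_3 + π_4 = 1.
π_1 = 0.3·π_1 + 0.15·π_2 + 0.35·π_3 + 0.35·π_4
π_2 = 0.2·π_1 + 0.4·π_2 + 0.2·π_3 + 0.3·π_4
π_3 = 0.25·π_1 + 0.25·π_2 + 0.1·π_3 + 0.25·π_4
Solving with the normalization constraint gives π = (0.2804, 0.2780, 0.2174, 0.2242).
So the stationary probability of Sunny is 0.2174.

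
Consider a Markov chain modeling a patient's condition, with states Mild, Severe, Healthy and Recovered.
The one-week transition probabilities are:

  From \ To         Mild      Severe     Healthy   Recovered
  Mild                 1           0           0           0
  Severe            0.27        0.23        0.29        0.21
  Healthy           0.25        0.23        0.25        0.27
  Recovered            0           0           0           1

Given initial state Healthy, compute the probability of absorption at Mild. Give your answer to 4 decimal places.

0.4984

Let h(s) be the probability of absorption at Mild starting from transient state s. Then h(Mild) = 1 and h(Recovered) = 0. By first-step analysis:
h(Severe) = 0.27·1 + 0.23·h(Severe) + 0.29·h(Healthy) + 0.21·0
h(Healthy) = 0.25·1 + 0.23·h(Severe) + 0.25·h(Healthy) + 0.27·0
Solving: h(Severe) = 0.5384, h(Healthy) = 0.4984.
Starting from Healthy, the probability is 0.4984.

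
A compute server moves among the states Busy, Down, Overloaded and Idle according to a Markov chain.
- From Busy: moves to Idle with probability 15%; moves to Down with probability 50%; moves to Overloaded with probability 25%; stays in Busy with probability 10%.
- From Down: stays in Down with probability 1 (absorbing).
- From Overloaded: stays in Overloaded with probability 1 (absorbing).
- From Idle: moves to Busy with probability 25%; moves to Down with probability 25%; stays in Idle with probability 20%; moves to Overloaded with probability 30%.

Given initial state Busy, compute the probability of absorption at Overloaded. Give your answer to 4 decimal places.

Let h(s) be the probability of absorption at Overloaded starting from transient state s. Then h(Overloaded) = 1 and h(Down) = 0. By first-step analysis:
h(Busy) = 0.1·h(Busy) + 0.5·0 + 0.25·1 + 0.15·h(Idle)
h(Idle) = 0.25·h(Busy) + 0.25·0 + 0.3·1 + 0.2·h(Idle)
Solving: h(Busy) = 0.3590, h(Idle) = 0.4872.
Starting from Busy, the probability is 0.3590.

0.3590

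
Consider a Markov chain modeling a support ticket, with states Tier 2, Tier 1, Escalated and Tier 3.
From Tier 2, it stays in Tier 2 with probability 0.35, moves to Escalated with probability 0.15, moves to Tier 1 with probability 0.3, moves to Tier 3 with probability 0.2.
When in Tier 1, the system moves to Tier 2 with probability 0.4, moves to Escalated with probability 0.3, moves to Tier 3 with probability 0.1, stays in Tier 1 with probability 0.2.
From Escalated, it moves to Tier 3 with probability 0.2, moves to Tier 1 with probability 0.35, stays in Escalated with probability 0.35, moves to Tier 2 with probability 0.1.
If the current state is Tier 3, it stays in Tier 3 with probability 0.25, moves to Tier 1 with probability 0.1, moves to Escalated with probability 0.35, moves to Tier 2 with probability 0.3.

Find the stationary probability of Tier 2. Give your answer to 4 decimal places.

Let the stationary distribution be π with π = πP and π_1 + π_2 + π_3 + π_4 = 1.
π_1 = 0.35·π_1 + 0.4·π_2 + 0.1·π_3 + 0.3·π_4
π_2 = 0.3·π_1 + 0.2·π_2 + 0.35·π_3 + 0.1·π_4
π_3 = 0.15·π_1 + 0.3·π_2 + 0.35·π_3 + 0.35·π_4
Solving with the normalization constraint gives π = (0.2832, 0.2520, 0.2808, 0.1840).
So the stationary probability of Tier 2 is 0.2832.

0.2832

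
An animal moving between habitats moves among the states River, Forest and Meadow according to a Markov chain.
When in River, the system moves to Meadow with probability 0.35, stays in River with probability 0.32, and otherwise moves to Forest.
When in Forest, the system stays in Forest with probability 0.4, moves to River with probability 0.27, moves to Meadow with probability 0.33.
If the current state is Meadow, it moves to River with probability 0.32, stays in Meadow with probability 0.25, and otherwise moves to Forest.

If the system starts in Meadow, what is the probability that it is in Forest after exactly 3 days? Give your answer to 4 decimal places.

Propagate the distribution vector 3 days from Meadow.
After 0 days: (0.0000, 0.0000, 1.0000)
After 1 day: (0.3200, 0.4300, 0.2500)
After 2 days: (0.2985, 0.3851, 0.3164)
After 3 days: (0.3007, 0.3886, 0.3107)
P(in Forest after 3 days) = 0.3886

0.3886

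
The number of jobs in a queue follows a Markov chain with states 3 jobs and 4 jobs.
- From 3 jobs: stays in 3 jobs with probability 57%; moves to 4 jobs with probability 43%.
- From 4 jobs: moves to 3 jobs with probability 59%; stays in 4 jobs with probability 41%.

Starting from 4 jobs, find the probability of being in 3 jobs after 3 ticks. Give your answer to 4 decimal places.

0.5784

Propagate the distribution vector 3 ticks from 4 jobs.
After 0 ticks: (0.0000, 1.0000)
After 1 tick: (0.5900, 0.4100)
After 2 ticks: (0.5782, 0.4218)
After 3 ticks: (0.5784, 0.4216)
P(in 3 jobs after 3 ticks) = 0.5784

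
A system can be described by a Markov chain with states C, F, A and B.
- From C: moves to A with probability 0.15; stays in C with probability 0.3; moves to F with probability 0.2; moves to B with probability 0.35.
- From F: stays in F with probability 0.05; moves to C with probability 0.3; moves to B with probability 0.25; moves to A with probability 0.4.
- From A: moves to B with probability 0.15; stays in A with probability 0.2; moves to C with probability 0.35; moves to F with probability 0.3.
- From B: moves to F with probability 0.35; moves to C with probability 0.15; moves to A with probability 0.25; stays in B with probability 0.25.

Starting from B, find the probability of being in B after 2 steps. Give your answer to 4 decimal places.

0.2400

Propagate the distribution vector 2 steps from B.
After 0 steps: (0.0000, 0.0000, 0.0000, 1.0000)
After 1 step: (0.1500, 0.3500, 0.2500, 0.2500)
After 2 steps: (0.2750, 0.2100, 0.2750, 0.2400)
P(in B after 2 steps) = 0.2400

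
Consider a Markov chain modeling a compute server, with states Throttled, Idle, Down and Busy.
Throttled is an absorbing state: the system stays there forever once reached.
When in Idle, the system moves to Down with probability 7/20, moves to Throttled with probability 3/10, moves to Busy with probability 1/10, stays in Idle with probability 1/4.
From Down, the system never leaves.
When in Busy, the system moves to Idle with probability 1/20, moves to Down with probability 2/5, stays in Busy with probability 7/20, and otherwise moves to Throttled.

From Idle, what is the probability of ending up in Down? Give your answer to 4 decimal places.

Let h(s) be the probability of absorption at Down starting from transient state s. Then h(Down) = 1 and h(Throttled) = 0. By first-step analysis:
h(Idle) = 0.3·0 + 0.25·h(Idle) + 0.35·1 + 0.1·h(Busy)
h(Busy) = 0.2·0 + 0.05·h(Idle) + 0.4·1 + 0.35·h(Busy)
Solving: h(Idle) = 0.5544, h(Busy) = 0.6580.
Starting from Idle, the probability is 0.5544.

0.5544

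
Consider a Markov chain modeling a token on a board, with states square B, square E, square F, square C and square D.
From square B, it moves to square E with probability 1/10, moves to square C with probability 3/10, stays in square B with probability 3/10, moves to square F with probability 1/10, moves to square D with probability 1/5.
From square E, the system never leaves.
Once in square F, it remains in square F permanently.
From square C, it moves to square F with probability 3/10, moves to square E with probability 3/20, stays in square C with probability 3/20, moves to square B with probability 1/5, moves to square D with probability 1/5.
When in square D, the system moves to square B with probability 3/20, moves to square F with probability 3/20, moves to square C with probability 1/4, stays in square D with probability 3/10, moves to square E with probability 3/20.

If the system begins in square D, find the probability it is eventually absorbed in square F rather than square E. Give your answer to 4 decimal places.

Let h(s) be the probability of absorption at square F starting from transient state s. Then h(square F) = 1 and h(square E) = 0. By first-step analysis:
h(square B) = 0.3·h(square B) + 0.1·0 + 0.1·1 + 0.3·h(square C) + 0.2·h(square D)
h(square C) = 0.2·h(square B) + 0.15·0 + 0.3·1 + 0.15·h(square C) + 0.2·h(square D)
h(square D) = 0.15·h(square B) + 0.15·0 + 0.15·1 + 0.25·h(square C) + 0.3·h(square D)
Solving: h(square B) = 0.5661, h(square C) = 0.6169, h(square D) = 0.5559.
Starting from square D, the probability is 0.5559.

0.5559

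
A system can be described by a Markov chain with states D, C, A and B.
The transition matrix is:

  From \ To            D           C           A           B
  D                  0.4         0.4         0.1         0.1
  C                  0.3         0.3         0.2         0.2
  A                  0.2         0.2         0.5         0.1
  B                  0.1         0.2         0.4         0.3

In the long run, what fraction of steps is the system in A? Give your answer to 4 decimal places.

0.2936

Let the stationary distribution be π with π = πP and π_1 + π_2 + π_3 + π_4 = 1.
π_1 = 0.4·π_1 + 0.3·π_2 + 0.2·π_3 + 0.1·π_4
π_2 = 0.4·π_1 + 0.3·π_2 + 0.2·π_3 + 0.2·π_4
π_3 = 0.1·π_1 + 0.2·π_2 + 0.5·π_3 + 0.4·π_4
Solving with the normalization constraint gives π = (0.2651, 0.2811, 0.2936, 0.1601).
So the stationary probability of A is 0.2936.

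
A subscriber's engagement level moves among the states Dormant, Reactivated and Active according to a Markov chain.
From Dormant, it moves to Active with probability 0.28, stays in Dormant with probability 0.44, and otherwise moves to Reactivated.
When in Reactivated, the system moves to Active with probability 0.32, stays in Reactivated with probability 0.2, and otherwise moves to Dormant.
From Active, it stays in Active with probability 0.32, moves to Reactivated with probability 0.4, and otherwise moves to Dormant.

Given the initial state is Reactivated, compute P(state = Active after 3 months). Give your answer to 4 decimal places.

Propagate the distribution vector 3 months from Reactivated.
After 0 months: (0.0000, 1.0000, 0.0000)
After 1 month: (0.4800, 0.2000, 0.3200)
After 2 months: (0.3968, 0.3024, 0.3008)
After 3 months: (0.4040, 0.2919, 0.3041)
P(in Active after 3 months) = 0.3041

0.3041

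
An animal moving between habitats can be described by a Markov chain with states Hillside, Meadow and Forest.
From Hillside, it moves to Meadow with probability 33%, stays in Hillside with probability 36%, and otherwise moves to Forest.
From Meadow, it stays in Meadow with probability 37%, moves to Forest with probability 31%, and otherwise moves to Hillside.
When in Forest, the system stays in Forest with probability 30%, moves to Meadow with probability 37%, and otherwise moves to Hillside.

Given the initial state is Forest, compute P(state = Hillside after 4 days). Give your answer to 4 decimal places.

0.3365

Propagate the distribution vector 4 days from Forest.
After 0 days: (0.0000, 0.0000, 1.0000)
After 1 day: (0.3300, 0.3700, 0.3000)
After 2 days: (0.3362, 0.3568, 0.3070)
After 3 days: (0.3365, 0.3566, 0.3069)
After 4 days: (0.3365, 0.3565, 0.3069)
P(in Hillside after 4 days) = 0.3365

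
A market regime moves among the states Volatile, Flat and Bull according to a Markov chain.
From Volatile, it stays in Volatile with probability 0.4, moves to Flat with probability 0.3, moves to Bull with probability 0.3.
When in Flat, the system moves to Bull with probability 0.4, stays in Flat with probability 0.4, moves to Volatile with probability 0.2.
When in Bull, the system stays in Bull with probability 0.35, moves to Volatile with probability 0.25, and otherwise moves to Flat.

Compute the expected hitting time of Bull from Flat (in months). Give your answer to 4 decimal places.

Let t(s) be the expected number of months to first reach Bull from state s, with t(Bull) = 0. Conditioning on the first month:
t(Volatile) = 1 + 0.4·t(Volatile) + 0.3·t(Flat)
t(Flat) = 1 + 0.2·t(Volatile) + 0.4·t(Flat)
Solving: t(Volatile) = 3.0000, t(Flat) = 2.6667.
Expected months from Flat to Bull: 2.6667.

2.6667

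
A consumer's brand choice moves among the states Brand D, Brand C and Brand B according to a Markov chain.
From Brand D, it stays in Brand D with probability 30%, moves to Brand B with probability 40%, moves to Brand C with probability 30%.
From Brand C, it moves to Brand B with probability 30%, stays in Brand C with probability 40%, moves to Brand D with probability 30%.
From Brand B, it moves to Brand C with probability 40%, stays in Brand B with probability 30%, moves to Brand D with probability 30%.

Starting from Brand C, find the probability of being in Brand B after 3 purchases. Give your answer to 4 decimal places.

0.3300

Propagate the distribution vector 3 purchases from Brand C.
After 0 purchases: (0.0000, 1.0000, 0.0000)
After 1 purchase: (0.3000, 0.4000, 0.3000)
After 2 purchases: (0.3000, 0.3700, 0.3300)
After 3 purchases: (0.3000, 0.3700, 0.3300)
P(in Brand B after 3 purchases) = 0.3300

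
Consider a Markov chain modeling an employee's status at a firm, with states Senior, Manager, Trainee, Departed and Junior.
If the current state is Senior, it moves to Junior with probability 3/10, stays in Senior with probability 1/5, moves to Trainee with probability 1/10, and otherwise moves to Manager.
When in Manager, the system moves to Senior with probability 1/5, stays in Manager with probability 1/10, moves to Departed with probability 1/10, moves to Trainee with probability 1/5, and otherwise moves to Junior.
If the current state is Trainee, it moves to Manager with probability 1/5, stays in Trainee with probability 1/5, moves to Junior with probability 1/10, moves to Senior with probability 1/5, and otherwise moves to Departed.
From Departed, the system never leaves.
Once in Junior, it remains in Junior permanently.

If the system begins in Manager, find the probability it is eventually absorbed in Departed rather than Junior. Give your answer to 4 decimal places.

0.2624

Let h(s) be the probability of absorption at Departed starting from transient state s. Then h(Departed) = 1 and h(Junior) = 0. By first-step analysis:
h(Senior) = 0.2·h(Senior) + 0.4·h(Manager) + 0.1·h(Trainee) + 0.3·0
h(Manager) = 0.2·h(Senior) + 0.1·h(Manager) + 0.2·h(Trainee) + 0.1·1 + 0.4·0
h(Trainee) = 0.2·h(Senior) + 0.2·h(Manager) + 0.2·h(Trainee) + 0.3·1 + 0.1·0
Solving: h(Senior) = 0.1923, h(Manager) = 0.2624, h(Trainee) = 0.4887.
Starting from Manager, the probability is 0.2624.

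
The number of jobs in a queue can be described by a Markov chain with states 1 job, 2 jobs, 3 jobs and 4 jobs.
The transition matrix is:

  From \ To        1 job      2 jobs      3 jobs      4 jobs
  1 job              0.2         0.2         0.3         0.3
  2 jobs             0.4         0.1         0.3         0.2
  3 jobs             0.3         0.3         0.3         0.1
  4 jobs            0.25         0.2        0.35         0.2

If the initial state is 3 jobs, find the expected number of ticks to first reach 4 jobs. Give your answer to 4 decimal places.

5.5187

Let t(s) be the expected number of ticks to first reach 4 jobs from state s, with t(4 jobs) = 0. Conditioning on the first tick:
t(1 job) = 1 + 0.2·t(1 job) + 0.2·t(2 jobs) + 0.3·t(3 jobs)
t(2 jobs) = 1 + 0.4·t(1 job) + 0.1·t(2 jobs) + 0.3·t(3 jobs)
t(3 jobs) = 1 + 0.3·t(1 job) + 0.3·t(2 jobs) + 0.3·t(3 jobs)
Solving: t(1 job) = 4.5643, t(2 jobs) = 4.9793, t(3 jobs) = 5.5187.
Expected ticks from 3 jobs to 4 jobs: 5.5187.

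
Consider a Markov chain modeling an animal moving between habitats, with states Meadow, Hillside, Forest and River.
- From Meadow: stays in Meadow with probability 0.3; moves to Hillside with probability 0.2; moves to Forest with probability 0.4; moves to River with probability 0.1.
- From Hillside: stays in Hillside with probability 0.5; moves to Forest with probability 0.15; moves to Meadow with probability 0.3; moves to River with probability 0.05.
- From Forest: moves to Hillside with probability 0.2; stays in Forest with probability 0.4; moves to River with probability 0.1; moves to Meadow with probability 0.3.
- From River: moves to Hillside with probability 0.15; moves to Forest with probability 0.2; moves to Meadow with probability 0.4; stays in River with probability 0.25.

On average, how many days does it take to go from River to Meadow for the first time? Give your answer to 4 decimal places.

2.8435

Let t(s) be the expected number of days to first reach Meadow from state s, with t(Meadow) = 0. Conditioning on the first day:
t(Hillside) = 1 + 0.5·t(Hillside) + 0.15·t(Forest) + 0.05·t(River)
t(Forest) = 1 + 0.2·t(Hillside) + 0.4·t(Forest) + 0.1·t(River)
t(River) = 1 + 0.15·t(Hillside) + 0.2·t(Forest) + 0.25·t(River)
Solving: t(Hillside) = 3.2517, t(Forest) = 3.2245, t(River) = 2.8435.
Expected days from River to Meadow: 2.8435.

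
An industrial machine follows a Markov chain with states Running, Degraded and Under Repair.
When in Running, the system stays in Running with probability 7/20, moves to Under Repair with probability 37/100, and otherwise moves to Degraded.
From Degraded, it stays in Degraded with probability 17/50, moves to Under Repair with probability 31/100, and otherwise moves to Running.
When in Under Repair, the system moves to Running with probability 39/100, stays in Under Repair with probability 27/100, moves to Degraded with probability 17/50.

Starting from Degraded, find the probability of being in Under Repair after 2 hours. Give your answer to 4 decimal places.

0.3186

Sum over the intermediate state after 1 hour:
P = P(Degraded→Running)·P(Running→Under Repair) + P(Degraded→Degraded)·P(Degraded→Under Repair) + P(Degraded→Under Repair)·P(Under Repair→Under Repair)
  = 0.35×0.37 + 0.34×0.31 + 0.31×0.27
  = 0.1295 + 0.1054 + 0.0837 = 0.3186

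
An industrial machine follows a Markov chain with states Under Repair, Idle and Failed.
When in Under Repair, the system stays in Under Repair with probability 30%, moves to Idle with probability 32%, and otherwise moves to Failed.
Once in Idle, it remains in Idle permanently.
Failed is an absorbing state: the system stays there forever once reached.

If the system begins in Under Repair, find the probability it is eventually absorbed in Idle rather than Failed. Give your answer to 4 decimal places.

Let h(s) be the probability of absorption at Idle starting from transient state s. Then h(Idle) = 1 and h(Failed) = 0. By first-step analysis:
h(Under Repair) = 0.3·h(Under Repair) + 0.32·1 + 0.38·0
Solving: h(Under Repair) = 0.4571.
Starting from Under Repair, the probability is 0.4571.

0.4571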